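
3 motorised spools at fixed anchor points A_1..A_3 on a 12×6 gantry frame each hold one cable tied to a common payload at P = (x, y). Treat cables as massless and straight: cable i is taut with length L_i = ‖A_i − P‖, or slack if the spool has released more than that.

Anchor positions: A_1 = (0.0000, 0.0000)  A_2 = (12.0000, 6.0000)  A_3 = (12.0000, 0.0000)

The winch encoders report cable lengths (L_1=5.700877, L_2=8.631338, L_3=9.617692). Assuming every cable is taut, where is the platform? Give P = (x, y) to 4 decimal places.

(3.5000, 4.5000)

expand ‖A_i−P‖²=L_i² and subtract eq 1 (c_i ≔ ‖A_i‖²−L_i²)
c_1 = 0.0000+0.0000−32.5000 = -32.5000
eq1−eq2 → [-24.0000  -12.0000]·P = -138.0000
eq1−eq3 → [-24.0000  0.0000]·P = -84.0000
2×2 solve → P = (3.5000, 4.5000)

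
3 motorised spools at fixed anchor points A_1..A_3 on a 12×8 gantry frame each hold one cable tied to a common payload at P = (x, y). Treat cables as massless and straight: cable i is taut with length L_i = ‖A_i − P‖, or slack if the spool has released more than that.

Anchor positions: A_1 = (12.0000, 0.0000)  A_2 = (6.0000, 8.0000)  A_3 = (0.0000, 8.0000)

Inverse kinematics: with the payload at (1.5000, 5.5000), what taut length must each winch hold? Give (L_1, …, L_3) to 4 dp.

L_1: Δ = A_1−P = (10.5000, -5.5000) → ‖Δ‖ = √140.5000 = 11.8533
L_2: Δ = A_2−P = (4.5000, 2.5000) → ‖Δ‖ = √26.5000 = 5.1478
L_3: Δ = A_3−P = (-1.5000, 2.5000) → ‖Δ‖ = √8.5000 = 2.9155

(11.8533, 5.1478, 2.9155)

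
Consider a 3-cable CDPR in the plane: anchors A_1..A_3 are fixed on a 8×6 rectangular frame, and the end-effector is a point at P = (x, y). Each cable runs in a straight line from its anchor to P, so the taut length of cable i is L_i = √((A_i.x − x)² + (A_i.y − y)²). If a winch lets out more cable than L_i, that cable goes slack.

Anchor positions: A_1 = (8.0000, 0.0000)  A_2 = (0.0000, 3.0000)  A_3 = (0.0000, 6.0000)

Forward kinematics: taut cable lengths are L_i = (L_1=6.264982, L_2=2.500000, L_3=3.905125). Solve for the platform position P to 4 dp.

(2.5000, 3.0000)

circle eqns → linear via eq_j − eq_1; set k_j = A_j·A_j − L_j²
k_1 = 64.0000+0.0000−39.2500 = 24.7500
16.0000·x − 6.0000·y = k_1−k_2 = 22.0000
16.0000·x − 12.0000·y = k_1−k_3 = 4.0000
solve first two rows → x=2.5000, y=3.0000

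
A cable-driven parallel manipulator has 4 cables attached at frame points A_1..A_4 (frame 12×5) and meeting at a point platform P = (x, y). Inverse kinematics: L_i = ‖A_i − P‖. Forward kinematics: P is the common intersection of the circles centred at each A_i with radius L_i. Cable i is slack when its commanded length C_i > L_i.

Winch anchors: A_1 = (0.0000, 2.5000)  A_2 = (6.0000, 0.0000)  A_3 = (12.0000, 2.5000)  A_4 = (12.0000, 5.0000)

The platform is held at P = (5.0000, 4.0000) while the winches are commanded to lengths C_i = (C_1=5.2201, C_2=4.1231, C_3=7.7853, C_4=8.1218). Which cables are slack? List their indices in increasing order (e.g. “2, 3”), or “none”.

3, 4

cable 1: L_1 = ‖A_1−P‖ = 5.2202;  C_1 = 5.2201 → taut
cable 2: L_2 = ‖A_2−P‖ = 4.1231;  C_2 = 4.1231 → taut
cable 3: L_3 = ‖A_3−P‖ = 7.1589;  C_3 = 7.7853 → slack
cable 4: L_4 = ‖A_4−P‖ = 7.0711;  C_4 = 8.1218 → slack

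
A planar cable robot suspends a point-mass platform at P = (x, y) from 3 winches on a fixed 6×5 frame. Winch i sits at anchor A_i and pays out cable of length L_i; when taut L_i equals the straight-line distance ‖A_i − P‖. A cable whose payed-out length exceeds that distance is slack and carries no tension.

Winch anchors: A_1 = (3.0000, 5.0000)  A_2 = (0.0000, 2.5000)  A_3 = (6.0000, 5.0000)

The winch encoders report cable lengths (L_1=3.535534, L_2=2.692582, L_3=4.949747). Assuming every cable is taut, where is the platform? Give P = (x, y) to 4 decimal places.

each cable: (A_i−P)·(A_i−P) = L_i²; let q_i = ‖A_i‖²−L_i²
q_1 = 9.0000+25.0000−12.5000 = 21.5000
row 1: 6.0000x + 5.0000y = 22.5000  (q_2=-1.0000)
row 2: -6.0000x + 0.0000y = -15.0000  (q_3=36.5000)
Cramer on rows 1–2 → x = 2.5000, y = 1.5000

(2.5000, 1.5000)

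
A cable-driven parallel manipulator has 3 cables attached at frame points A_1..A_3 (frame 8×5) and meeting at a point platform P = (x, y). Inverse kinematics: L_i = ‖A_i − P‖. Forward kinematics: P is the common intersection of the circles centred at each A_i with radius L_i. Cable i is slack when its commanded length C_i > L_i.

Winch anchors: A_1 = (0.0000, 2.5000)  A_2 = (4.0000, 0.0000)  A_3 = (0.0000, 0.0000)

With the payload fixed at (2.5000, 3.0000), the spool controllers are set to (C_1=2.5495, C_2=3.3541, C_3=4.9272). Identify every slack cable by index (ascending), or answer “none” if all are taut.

3

cable 1: √((-2.5000)²+(-0.5000)²)=2.5495, C_1=2.5495: taut
cable 2: √((1.5000)²+(-3.0000)²)=3.3541, C_2=3.3541: taut
cable 3: √((-2.5000)²+(-3.0000)²)=3.9051, C_3=4.9272: slack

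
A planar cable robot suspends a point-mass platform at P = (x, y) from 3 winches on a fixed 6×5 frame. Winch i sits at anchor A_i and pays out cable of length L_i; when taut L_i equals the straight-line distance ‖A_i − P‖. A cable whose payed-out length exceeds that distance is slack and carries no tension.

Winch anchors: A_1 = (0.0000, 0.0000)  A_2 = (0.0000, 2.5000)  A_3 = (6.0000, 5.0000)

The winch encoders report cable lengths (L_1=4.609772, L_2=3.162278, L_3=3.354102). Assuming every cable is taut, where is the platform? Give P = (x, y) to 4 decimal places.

each cable: (A_i−P)·(A_i−P) = L_i²; let k_i = ‖A_i‖²−L_i²
k_1 = 0.0000+0.0000−21.2500 = -21.2500
row 1: 0.0000x − 5.0000y = -17.5000  (k_2=-3.7500)
row 2: -12.0000x − 10.0000y = -71.0000  (k_3=49.7500)
Cramer on rows 1–2 → x = 3.0000, y = 3.5000

(3.0000, 3.5000)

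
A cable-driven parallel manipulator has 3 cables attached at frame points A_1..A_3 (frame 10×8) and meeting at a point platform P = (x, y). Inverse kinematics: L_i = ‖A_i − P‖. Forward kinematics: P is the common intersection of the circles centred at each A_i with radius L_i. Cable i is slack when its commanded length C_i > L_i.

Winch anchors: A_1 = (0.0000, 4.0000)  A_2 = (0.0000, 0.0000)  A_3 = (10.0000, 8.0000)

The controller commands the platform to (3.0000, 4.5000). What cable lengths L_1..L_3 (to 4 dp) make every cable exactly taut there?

(3.0414, 5.4083, 7.8262)

L_1: Δ = A_1−P = (-3.0000, -0.5000) → ‖Δ‖ = √9.2500 = 3.0414
L_2: Δ = A_2−P = (-3.0000, -4.5000) → ‖Δ‖ = √29.2500 = 5.4083
L_3: Δ = A_3−P = (7.0000, 3.5000) → ‖Δ‖ = √61.2500 = 7.8262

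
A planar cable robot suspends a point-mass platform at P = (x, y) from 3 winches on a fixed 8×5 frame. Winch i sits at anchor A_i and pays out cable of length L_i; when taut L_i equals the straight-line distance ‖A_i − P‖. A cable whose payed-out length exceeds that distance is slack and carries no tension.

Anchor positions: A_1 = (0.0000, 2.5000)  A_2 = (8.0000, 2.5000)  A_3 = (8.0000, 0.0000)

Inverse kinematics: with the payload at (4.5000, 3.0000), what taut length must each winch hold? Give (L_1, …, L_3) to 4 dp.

L_1: Δ = A_1−P = (-4.5000, -0.5000) → ‖Δ‖ = √20.5000 = 4.5277
L_2: Δ = A_2−P = (3.5000, -0.5000) → ‖Δ‖ = √12.5000 = 3.5355
L_3: Δ = A_3−P = (3.5000, -3.0000) → ‖Δ‖ = √21.2500 = 4.6098

(4.5277, 3.5355, 4.6098)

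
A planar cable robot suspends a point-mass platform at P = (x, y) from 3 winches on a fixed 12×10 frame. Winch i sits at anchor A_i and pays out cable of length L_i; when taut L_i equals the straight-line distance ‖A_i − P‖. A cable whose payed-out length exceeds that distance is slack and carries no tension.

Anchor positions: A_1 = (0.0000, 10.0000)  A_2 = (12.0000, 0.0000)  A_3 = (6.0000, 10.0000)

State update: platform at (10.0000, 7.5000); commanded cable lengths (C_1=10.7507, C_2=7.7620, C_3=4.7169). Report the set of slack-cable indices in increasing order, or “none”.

cable 1: √((-10.0000)²+(2.5000)²)=10.3078, C_1=10.7507: slack
cable 2: √((2.0000)²+(-7.5000)²)=7.7621, C_2=7.7620: taut
cable 3: √((-4.0000)²+(2.5000)²)=4.7170, C_3=4.7169: taut

1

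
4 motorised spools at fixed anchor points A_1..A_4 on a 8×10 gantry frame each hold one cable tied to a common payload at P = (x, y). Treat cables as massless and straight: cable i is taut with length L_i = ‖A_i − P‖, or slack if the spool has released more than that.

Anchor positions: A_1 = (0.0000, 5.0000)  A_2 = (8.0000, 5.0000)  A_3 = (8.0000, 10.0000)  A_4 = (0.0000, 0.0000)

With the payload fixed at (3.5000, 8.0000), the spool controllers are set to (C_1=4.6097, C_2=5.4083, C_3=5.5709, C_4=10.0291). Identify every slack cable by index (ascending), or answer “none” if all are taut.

cable 1: √((-3.5000)²+(-3.0000)²)=4.6098, C_1=4.6097: taut
cable 2: √((4.5000)²+(-3.0000)²)=5.4083, C_2=5.4083: taut
cable 3: √((4.5000)²+(2.0000)²)=4.9244, C_3=5.5709: slack
cable 4: √((-3.5000)²+(-8.0000)²)=8.7321, C_4=10.0291: slack

3, 4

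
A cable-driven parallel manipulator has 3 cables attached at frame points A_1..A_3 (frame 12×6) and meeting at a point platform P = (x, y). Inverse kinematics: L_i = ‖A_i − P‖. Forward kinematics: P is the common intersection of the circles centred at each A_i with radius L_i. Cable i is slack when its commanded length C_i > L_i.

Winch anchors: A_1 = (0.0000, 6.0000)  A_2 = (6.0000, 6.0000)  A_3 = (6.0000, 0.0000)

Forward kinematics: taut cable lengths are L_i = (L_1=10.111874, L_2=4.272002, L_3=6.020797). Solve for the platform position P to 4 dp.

(10.0000, 4.5000)

each cable: (A_i−P)·(A_i−P) = L_i²; let k_i = ‖A_i‖²−L_i²
k_1 = 0.0000+36.0000−102.2500 = -66.2500
row 1: -12.0000x + 0.0000y = -120.0000  (k_2=53.7500)
row 2: -12.0000x + 12.0000y = -66.0000  (k_3=-0.2500)
Cramer on rows 1–2 → x = 10.0000, y = 4.5000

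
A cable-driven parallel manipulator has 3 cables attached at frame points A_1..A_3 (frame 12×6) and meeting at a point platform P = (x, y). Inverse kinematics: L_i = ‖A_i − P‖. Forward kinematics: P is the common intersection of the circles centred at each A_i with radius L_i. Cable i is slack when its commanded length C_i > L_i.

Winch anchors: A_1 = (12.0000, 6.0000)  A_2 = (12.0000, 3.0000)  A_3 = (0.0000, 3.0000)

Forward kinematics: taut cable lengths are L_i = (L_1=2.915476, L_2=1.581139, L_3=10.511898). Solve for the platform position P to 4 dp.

expand ‖A_i−P‖²=L_i² and subtract eq 1 (c_i ≔ ‖A_i‖²−L_i²)
c_1 = 144.0000+36.0000−8.5000 = 171.5000
eq1−eq2 → [0.0000  6.0000]·P = 21.0000
eq1−eq3 → [24.0000  6.0000]·P = 273.0000
2×2 solve → P = (10.5000, 3.5000)

(10.5000, 3.5000)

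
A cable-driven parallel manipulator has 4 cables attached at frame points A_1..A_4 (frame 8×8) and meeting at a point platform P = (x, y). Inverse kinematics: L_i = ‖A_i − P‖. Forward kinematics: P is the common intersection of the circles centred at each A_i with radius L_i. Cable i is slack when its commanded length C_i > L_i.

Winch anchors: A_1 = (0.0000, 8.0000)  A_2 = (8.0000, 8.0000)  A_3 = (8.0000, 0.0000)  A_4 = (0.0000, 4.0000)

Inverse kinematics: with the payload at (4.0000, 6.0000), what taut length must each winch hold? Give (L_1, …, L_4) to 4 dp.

L_1: Δ = A_1−P = (-4.0000, 2.0000) → ‖Δ‖ = √20.0000 = 4.4721
L_2: Δ = A_2−P = (4.0000, 2.0000) → ‖Δ‖ = √20.0000 = 4.4721
L_3: Δ = A_3−P = (4.0000, -6.0000) → ‖Δ‖ = √52.0000 = 7.2111
L_4: Δ = A_4−P = (-4.0000, -2.0000) → ‖Δ‖ = √20.0000 = 4.4721

(4.4721, 4.4721, 7.2111, 4.4721)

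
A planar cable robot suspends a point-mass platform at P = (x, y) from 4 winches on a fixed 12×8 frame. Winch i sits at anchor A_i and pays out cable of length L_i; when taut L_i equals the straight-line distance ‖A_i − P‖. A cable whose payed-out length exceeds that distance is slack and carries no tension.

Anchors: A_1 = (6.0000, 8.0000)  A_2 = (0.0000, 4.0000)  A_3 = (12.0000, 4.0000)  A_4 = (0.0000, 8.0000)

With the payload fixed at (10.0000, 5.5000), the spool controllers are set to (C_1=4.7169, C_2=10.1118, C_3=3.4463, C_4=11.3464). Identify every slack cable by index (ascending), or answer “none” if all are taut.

i=1: geometric 4.7170 vs commanded 4.7169 ⇒ taut
i=2: geometric 10.1119 vs commanded 10.1118 ⇒ taut
i=3: geometric 2.5000 vs commanded 3.4463 ⇒ slack
i=4: geometric 10.3078 vs commanded 11.3464 ⇒ slack

3, 4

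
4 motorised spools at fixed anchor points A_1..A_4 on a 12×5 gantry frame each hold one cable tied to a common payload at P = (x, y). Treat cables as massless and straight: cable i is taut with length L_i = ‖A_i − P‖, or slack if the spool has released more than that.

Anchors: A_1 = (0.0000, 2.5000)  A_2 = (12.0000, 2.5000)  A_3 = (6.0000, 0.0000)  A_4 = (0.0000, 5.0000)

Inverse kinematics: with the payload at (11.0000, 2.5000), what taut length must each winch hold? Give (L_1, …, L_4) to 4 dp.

L_1 = √((0.0000−11.0000)² + (2.5000−2.5000)²) = 11.0000
L_2 = √((12.0000−11.0000)² + (2.5000−2.5000)²) = 1.0000
L_3 = √((6.0000−11.0000)² + (0.0000−2.5000)²) = 5.5902
L_4 = √((0.0000−11.0000)² + (5.0000−2.5000)²) = 11.2805

(11.0000, 1.0000, 5.5902, 11.2805)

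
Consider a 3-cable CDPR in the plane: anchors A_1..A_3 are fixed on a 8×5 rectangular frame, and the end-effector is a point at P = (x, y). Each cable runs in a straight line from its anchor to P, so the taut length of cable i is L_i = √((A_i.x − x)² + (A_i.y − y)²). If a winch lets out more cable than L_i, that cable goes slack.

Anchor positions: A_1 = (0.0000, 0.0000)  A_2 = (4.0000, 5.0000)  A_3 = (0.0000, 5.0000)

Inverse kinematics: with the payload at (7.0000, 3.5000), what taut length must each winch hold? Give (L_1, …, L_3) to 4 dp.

(7.8262, 3.3541, 7.1589)

L_1 = √((0.0000−7.0000)² + (0.0000−3.5000)²) = 7.8262
L_2 = √((4.0000−7.0000)² + (5.0000−3.5000)²) = 3.3541
L_3 = √((0.0000−7.0000)² + (5.0000−3.5000)²) = 7.1589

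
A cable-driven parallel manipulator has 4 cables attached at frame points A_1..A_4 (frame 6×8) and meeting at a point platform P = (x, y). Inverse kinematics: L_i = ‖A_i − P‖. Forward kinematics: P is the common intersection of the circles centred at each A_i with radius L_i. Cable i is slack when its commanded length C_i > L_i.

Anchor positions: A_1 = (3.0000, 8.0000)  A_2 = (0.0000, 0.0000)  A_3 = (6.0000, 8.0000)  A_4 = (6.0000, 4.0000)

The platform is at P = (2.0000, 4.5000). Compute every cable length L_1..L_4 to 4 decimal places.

(3.6401, 4.9244, 5.3151, 4.0311)

L_1: Δ = A_1−P = (1.0000, 3.5000) → ‖Δ‖ = √13.2500 = 3.6401
L_2: Δ = A_2−P = (-2.0000, -4.5000) → ‖Δ‖ = √24.2500 = 4.9244
L_3: Δ = A_3−P = (4.0000, 3.5000) → ‖Δ‖ = √28.2500 = 5.3151
L_4: Δ = A_4−P = (4.0000, -0.5000) → ‖Δ‖ = √16.2500 = 4.0311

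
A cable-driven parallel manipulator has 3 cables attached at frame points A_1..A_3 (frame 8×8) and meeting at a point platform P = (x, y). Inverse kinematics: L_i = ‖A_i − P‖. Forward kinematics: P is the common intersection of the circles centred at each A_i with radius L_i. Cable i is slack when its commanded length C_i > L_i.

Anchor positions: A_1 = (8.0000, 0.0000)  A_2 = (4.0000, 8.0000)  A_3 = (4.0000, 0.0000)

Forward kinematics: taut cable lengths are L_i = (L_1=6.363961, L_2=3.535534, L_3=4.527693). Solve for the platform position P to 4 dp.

(3.5000, 4.5000)

circle eqns → linear via eq_j − eq_1; set k_j = A_j·A_j − L_j²
k_1 = 64.0000+0.0000−40.5000 = 23.5000
8.0000·x − 16.0000·y = k_1−k_2 = -44.0000
8.0000·x + 0.0000·y = k_1−k_3 = 28.0000
solve first two rows → x=3.5000, y=4.5000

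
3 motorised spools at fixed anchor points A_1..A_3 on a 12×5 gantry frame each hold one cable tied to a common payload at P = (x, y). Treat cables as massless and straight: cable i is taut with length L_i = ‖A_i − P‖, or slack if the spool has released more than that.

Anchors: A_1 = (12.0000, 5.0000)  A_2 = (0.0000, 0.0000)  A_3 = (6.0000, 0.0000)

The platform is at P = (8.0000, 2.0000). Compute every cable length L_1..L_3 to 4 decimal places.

(5.0000, 8.2462, 2.8284)

L_1: Δ = A_1−P = (4.0000, 3.0000) → ‖Δ‖ = √25.0000 = 5.0000
L_2: Δ = A_2−P = (-8.0000, -2.0000) → ‖Δ‖ = √68.0000 = 8.2462
L_3: Δ = A_3−P = (-2.0000, -2.0000) → ‖Δ‖ = √8.0000 = 2.8284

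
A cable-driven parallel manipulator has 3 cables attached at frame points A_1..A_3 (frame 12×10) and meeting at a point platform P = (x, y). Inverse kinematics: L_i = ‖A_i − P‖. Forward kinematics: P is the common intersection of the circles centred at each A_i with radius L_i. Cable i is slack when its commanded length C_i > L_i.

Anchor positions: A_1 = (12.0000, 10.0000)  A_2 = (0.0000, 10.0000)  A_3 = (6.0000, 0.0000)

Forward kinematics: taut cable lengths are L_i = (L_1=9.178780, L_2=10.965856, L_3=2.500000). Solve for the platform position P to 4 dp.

each cable: (A_i−P)·(A_i−P) = L_i²; let k_i = ‖A_i‖²−L_i²
k_1 = 144.0000+100.0000−84.2500 = 159.7500
row 1: 24.0000x + 0.0000y = 180.0000  (k_2=-20.2500)
row 2: 12.0000x + 20.0000y = 130.0000  (k_3=29.7500)
Cramer on rows 1–2 → x = 7.5000, y = 2.0000

(7.5000, 2.0000)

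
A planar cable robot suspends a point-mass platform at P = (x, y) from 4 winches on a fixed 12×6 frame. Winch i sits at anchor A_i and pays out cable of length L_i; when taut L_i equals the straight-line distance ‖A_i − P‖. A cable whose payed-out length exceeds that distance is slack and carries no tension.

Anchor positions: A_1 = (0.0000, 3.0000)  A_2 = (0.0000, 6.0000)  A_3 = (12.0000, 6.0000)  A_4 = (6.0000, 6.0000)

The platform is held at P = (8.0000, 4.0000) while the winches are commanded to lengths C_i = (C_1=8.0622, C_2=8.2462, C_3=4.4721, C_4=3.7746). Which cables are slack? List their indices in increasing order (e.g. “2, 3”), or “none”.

4

cable 1: L_1 = ‖A_1−P‖ = 8.0623;  C_1 = 8.0622 → taut
cable 2: L_2 = ‖A_2−P‖ = 8.2462;  C_2 = 8.2462 → taut
cable 3: L_3 = ‖A_3−P‖ = 4.4721;  C_3 = 4.4721 → taut
cable 4: L_4 = ‖A_4−P‖ = 2.8284;  C_4 = 3.7746 → slack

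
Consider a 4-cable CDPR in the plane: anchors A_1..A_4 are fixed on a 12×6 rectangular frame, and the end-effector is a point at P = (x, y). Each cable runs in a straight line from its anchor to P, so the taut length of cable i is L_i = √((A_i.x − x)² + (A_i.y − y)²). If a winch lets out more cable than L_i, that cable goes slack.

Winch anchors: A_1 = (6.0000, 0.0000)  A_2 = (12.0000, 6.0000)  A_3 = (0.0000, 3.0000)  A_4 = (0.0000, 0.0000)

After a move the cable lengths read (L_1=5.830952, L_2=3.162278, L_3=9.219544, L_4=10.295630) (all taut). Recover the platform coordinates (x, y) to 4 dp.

circle eqns → linear via eq_j − eq_1; set q_j = A_j·A_j − L_j²
q_1 = 36.0000+0.0000−34.0000 = 2.0000
-12.0000·x − 12.0000·y = q_1−q_2 = -168.0000
12.0000·x − 6.0000·y = q_1−q_3 = 78.0000
12.0000·x + 0.0000·y = q_1−q_4 = 108.0000
solve first two rows → x=9.0000, y=5.0000
check cable 4: ‖A_4−P‖² = 106.0000 ≈ L_4² = 106.0000 ✓

(9.0000, 5.0000)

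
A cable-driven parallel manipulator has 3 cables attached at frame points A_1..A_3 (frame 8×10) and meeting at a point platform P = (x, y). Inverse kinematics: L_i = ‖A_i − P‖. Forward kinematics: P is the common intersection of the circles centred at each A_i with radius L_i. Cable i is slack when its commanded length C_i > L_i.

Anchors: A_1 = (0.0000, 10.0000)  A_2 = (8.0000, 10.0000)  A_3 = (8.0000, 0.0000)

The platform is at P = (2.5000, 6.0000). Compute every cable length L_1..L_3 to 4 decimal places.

cable 1: Δx=-2.5000, Δy=4.0000; L_1 = √(Δx²+Δy²) = 4.7170
cable 2: Δx=5.5000, Δy=4.0000; L_2 = √(Δx²+Δy²) = 6.8007
cable 3: Δx=5.5000, Δy=-6.0000; L_3 = √(Δx²+Δy²) = 8.1394

(4.7170, 6.8007, 8.1394)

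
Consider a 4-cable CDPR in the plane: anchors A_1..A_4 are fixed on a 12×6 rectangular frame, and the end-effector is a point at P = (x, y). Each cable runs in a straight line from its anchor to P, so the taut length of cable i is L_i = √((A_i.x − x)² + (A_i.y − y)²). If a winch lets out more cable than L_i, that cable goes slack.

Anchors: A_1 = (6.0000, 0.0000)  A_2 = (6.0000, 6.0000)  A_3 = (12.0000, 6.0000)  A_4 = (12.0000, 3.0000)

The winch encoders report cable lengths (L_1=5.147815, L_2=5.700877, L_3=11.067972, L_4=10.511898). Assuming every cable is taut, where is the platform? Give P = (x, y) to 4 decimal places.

each cable: (A_i−P)·(A_i−P) = L_i²; let c_i = ‖A_i‖²−L_i²
c_1 = 36.0000+0.0000−26.5000 = 9.5000
row 1: 0.0000x − 12.0000y = -30.0000  (c_2=39.5000)
row 2: -12.0000x − 12.0000y = -48.0000  (c_3=57.5000)
row 3: -12.0000x − 6.0000y = -33.0000  (c_4=42.5000)
Cramer on rows 1–2 → x = 1.5000, y = 2.5000
check cable 4: ‖A_4−P‖² = 110.5000 ≈ L_4² = 110.5000 ✓

(1.5000, 2.5000)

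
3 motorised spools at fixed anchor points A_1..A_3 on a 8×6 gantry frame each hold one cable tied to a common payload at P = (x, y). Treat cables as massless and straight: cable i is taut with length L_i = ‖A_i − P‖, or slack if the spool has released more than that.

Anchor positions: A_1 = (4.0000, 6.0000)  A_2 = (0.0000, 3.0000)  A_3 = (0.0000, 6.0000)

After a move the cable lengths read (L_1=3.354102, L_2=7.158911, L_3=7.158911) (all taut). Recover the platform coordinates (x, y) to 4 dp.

(7.0000, 4.5000)

expand ‖A_i−P‖²=L_i² and subtract eq 1 (q_i ≔ ‖A_i‖²−L_i²)
q_1 = 16.0000+36.0000−11.2500 = 40.7500
eq1−eq2 → [8.0000  6.0000]·P = 83.0000
eq1−eq3 → [8.0000  0.0000]·P = 56.0000
2×2 solve → P = (7.0000, 4.5000)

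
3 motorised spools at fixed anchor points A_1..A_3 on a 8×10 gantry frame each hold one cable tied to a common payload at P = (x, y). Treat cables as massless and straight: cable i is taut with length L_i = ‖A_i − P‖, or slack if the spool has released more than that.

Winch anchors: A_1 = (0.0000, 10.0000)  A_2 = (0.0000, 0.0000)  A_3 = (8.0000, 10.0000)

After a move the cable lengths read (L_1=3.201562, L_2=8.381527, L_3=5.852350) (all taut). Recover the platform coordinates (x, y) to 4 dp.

(2.5000, 8.0000)

each cable: (A_i−P)·(A_i−P) = L_i²; let q_i = ‖A_i‖²−L_i²
q_1 = 0.0000+100.0000−10.2500 = 89.7500
row 1: 0.0000x + 20.0000y = 160.0000  (q_2=-70.2500)
row 2: -16.0000x + 0.0000y = -40.0000  (q_3=129.7500)
Cramer on rows 1–2 → x = 2.5000, y = 8.0000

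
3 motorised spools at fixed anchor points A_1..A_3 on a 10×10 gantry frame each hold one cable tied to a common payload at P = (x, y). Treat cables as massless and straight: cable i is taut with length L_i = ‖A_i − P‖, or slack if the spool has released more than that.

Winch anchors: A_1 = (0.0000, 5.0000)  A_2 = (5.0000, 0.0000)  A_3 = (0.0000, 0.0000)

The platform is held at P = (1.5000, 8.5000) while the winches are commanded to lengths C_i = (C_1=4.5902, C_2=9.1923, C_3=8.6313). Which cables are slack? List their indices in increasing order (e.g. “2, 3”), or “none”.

cable 1: L_1 = ‖A_1−P‖ = 3.8079;  C_1 = 4.5902 → slack
cable 2: L_2 = ‖A_2−P‖ = 9.1924;  C_2 = 9.1923 → taut
cable 3: L_3 = ‖A_3−P‖ = 8.6313;  C_3 = 8.6313 → taut

1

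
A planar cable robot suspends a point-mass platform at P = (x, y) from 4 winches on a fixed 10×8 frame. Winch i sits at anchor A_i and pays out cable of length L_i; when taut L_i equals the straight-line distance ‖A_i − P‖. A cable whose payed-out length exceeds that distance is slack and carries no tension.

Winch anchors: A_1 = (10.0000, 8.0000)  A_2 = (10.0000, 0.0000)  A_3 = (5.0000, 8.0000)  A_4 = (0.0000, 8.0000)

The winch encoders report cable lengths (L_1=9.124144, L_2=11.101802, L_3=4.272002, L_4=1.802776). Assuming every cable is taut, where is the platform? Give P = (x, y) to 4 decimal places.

expand ‖A_i−P‖²=L_i² and subtract eq 1 (k_i ≔ ‖A_i‖²−L_i²)
k_1 = 100.0000+64.0000−83.2500 = 80.7500
eq1−eq2 → [0.0000  16.0000]·P = 104.0000
eq1−eq3 → [10.0000  0.0000]·P = 10.0000
eq1−eq4 → [20.0000  0.0000]·P = 20.0000
2×2 solve → P = (1.0000, 6.5000)
check cable 4: ‖A_4−P‖² = 3.2500 ≈ L_4² = 3.2500 ✓

(1.0000, 6.5000)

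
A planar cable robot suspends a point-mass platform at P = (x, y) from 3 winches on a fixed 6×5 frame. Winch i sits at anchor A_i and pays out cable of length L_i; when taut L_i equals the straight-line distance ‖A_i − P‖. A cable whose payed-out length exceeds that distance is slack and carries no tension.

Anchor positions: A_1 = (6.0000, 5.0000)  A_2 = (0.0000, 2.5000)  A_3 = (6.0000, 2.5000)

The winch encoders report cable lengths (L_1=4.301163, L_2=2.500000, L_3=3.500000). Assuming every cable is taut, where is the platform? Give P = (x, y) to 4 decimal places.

(2.5000, 2.5000)

circle eqns → linear via eq_j − eq_1; set c_j = A_j·A_j − L_j²
c_1 = 36.0000+25.0000−18.5000 = 42.5000
12.0000·x + 5.0000·y = c_1−c_2 = 42.5000
0.0000·x + 5.0000·y = c_1−c_3 = 12.5000
solve first two rows → x=2.5000, y=2.5000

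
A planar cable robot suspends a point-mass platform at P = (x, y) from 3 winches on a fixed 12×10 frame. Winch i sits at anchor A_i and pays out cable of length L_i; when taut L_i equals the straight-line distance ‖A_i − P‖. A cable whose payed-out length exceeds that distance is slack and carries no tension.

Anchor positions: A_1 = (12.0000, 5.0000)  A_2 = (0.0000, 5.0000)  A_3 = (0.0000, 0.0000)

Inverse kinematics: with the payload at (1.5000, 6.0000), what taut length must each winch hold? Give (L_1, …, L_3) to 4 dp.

(10.5475, 1.8028, 6.1847)

L_1 = √((12.0000−1.5000)² + (5.0000−6.0000)²) = 10.5475
L_2 = √((0.0000−1.5000)² + (5.0000−6.0000)²) = 1.8028
L_3 = √((0.0000−1.5000)² + (0.0000−6.0000)²) = 6.1847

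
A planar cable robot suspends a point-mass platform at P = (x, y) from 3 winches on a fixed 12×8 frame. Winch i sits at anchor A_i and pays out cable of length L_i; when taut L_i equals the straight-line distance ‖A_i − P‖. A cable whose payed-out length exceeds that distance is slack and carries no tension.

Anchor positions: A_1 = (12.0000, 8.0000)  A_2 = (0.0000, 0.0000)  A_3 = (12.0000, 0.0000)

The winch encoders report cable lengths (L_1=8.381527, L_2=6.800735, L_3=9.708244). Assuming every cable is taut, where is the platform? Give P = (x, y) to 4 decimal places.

expand ‖A_i−P‖²=L_i² and subtract eq 1 (q_i ≔ ‖A_i‖²−L_i²)
q_1 = 144.0000+64.0000−70.2500 = 137.7500
eq1−eq2 → [24.0000  16.0000]·P = 184.0000
eq1−eq3 → [0.0000  16.0000]·P = 88.0000
2×2 solve → P = (4.0000, 5.5000)

(4.0000, 5.5000)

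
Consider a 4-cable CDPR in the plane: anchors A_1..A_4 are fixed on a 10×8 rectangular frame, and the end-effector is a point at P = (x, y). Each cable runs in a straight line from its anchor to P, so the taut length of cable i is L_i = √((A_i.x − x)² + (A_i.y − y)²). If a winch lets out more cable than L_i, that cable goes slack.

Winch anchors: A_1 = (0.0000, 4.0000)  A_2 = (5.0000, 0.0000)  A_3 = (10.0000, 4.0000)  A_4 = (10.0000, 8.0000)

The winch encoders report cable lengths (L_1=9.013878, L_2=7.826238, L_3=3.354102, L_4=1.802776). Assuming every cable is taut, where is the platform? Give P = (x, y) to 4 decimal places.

(8.5000, 7.0000)

circle eqns → linear via eq_j − eq_1; set c_j = A_j·A_j − L_j²
c_1 = 0.0000+16.0000−81.2500 = -65.2500
-10.0000·x + 8.0000·y = c_1−c_2 = -29.0000
-20.0000·x + 0.0000·y = c_1−c_3 = -170.0000
-20.0000·x − 8.0000·y = c_1−c_4 = -226.0000
solve first two rows → x=8.5000, y=7.0000
check cable 4: ‖A_4−P‖² = 3.2500 ≈ L_4² = 3.2500 ✓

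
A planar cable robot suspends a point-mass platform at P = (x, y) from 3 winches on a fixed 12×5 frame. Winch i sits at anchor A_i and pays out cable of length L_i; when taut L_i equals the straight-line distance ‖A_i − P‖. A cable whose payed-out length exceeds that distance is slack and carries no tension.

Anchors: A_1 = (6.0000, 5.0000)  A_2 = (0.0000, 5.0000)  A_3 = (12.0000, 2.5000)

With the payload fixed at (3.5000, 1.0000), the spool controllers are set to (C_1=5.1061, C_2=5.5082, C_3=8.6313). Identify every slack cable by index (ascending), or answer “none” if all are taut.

i=1: geometric 4.7170 vs commanded 5.1061 ⇒ slack
i=2: geometric 5.3151 vs commanded 5.5082 ⇒ slack
i=3: geometric 8.6313 vs commanded 8.6313 ⇒ taut

1, 2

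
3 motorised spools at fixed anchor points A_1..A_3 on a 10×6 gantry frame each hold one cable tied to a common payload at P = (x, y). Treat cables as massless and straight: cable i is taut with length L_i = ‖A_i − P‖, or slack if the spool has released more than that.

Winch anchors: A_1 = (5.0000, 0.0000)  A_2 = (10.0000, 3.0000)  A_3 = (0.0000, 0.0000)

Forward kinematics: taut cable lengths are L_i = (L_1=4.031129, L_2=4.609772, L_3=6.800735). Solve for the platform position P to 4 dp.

(5.5000, 4.0000)

expand ‖A_i−P‖²=L_i² and subtract eq 1 (c_i ≔ ‖A_i‖²−L_i²)
c_1 = 25.0000+0.0000−16.2500 = 8.7500
eq1−eq2 → [-10.0000  -6.0000]·P = -79.0000
eq1−eq3 → [10.0000  0.0000]·P = 55.0000
2×2 solve → P = (5.5000, 4.0000)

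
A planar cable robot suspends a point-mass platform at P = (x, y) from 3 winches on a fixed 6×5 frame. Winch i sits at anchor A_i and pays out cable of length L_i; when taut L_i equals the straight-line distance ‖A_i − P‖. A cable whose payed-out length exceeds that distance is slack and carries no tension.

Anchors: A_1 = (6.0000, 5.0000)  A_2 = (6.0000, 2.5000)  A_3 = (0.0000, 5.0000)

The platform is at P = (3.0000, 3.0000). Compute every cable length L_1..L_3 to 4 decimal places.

(3.6056, 3.0414, 3.6056)

cable 1: Δx=3.0000, Δy=2.0000; L_1 = √(Δx²+Δy²) = 3.6056
cable 2: Δx=3.0000, Δy=-0.5000; L_2 = √(Δx²+Δy²) = 3.0414
cable 3: Δx=-3.0000, Δy=2.0000; L_3 = √(Δx²+Δy²) = 3.6056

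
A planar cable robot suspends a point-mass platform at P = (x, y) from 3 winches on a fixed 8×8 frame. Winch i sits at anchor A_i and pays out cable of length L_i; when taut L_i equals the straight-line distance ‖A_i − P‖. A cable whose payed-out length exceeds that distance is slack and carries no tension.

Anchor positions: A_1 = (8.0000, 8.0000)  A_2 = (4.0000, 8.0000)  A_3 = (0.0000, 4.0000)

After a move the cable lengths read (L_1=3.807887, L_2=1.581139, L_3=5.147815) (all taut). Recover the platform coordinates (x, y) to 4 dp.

(4.5000, 6.5000)

each cable: (A_i−P)·(A_i−P) = L_i²; let k_i = ‖A_i‖²−L_i²
k_1 = 64.0000+64.0000−14.5000 = 113.5000
row 1: 8.0000x + 0.0000y = 36.0000  (k_2=77.5000)
row 2: 16.0000x + 8.0000y = 124.0000  (k_3=-10.5000)
Cramer on rows 1–2 → x = 4.5000, y = 6.5000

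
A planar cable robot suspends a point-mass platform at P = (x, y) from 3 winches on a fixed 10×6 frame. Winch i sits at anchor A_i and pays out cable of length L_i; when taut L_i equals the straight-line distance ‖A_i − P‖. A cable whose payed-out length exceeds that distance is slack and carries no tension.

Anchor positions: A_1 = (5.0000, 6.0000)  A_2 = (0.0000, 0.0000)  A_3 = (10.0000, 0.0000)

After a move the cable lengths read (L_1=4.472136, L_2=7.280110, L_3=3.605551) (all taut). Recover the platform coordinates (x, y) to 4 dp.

(7.0000, 2.0000)

each cable: (A_i−P)·(A_i−P) = L_i²; let k_i = ‖A_i‖²−L_i²
k_1 = 25.0000+36.0000−20.0000 = 41.0000
row 1: 10.0000x + 12.0000y = 94.0000  (k_2=-53.0000)
row 2: -10.0000x + 12.0000y = -46.0000  (k_3=87.0000)
Cramer on rows 1–2 → x = 7.0000, y = 2.0000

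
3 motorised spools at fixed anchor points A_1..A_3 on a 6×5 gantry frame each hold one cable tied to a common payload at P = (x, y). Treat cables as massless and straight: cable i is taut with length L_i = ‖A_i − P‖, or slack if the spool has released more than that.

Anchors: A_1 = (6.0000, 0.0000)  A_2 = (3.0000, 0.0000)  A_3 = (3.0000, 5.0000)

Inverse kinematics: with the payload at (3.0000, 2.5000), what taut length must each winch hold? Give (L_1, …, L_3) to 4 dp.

L_1: Δ = A_1−P = (3.0000, -2.5000) → ‖Δ‖ = √15.2500 = 3.9051
L_2: Δ = A_2−P = (0.0000, -2.5000) → ‖Δ‖ = √6.2500 = 2.5000
L_3: Δ = A_3−P = (0.0000, 2.5000) → ‖Δ‖ = √6.2500 = 2.5000

(3.9051, 2.5000, 2.5000)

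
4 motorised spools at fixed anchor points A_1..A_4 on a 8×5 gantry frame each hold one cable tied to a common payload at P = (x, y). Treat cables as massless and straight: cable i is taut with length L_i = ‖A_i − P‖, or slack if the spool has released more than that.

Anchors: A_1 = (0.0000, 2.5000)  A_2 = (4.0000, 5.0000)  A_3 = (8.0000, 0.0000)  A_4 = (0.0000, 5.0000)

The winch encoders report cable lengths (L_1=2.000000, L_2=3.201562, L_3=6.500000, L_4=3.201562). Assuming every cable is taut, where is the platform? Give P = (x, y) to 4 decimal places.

each cable: (A_i−P)·(A_i−P) = L_i²; let c_i = ‖A_i‖²−L_i²
c_1 = 0.0000+6.2500−4.0000 = 2.2500
row 1: -8.0000x − 5.0000y = -28.5000  (c_2=30.7500)
row 2: -16.0000x + 5.0000y = -19.5000  (c_3=21.7500)
row 3: 0.0000x − 5.0000y = -12.5000  (c_4=14.7500)
Cramer on rows 1–2 → x = 2.0000, y = 2.5000
check cable 4: ‖A_4−P‖² = 10.2500 ≈ L_4² = 10.2500 ✓

(2.0000, 2.5000)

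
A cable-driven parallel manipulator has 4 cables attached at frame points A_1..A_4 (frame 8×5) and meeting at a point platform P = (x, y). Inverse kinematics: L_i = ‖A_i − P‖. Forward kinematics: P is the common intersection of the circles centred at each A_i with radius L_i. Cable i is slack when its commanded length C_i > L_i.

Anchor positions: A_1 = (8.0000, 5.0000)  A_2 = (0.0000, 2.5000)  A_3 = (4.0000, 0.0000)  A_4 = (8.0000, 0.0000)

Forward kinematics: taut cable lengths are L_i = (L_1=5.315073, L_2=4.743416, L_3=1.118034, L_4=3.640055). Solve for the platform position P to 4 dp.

(4.5000, 1.0000)

each cable: (A_i−P)·(A_i−P) = L_i²; let k_i = ‖A_i‖²−L_i²
k_1 = 64.0000+25.0000−28.2500 = 60.7500
row 1: 16.0000x + 5.0000y = 77.0000  (k_2=-16.2500)
row 2: 8.0000x + 10.0000y = 46.0000  (k_3=14.7500)
row 3: 0.0000x + 10.0000y = 10.0000  (k_4=50.7500)
Cramer on rows 1–2 → x = 4.5000, y = 1.0000
check cable 4: ‖A_4−P‖² = 13.2500 ≈ L_4² = 13.2500 ✓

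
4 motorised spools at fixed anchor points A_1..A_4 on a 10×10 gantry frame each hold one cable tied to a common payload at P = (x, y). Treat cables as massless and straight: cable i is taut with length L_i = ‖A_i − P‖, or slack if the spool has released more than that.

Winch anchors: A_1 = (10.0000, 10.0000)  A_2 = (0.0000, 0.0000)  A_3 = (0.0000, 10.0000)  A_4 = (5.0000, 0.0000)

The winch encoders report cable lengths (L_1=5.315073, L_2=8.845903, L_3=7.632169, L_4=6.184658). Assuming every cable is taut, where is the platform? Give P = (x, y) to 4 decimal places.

(6.5000, 6.0000)

expand ‖A_i−P‖²=L_i² and subtract eq 1 (k_i ≔ ‖A_i‖²−L_i²)
k_1 = 100.0000+100.0000−28.2500 = 171.7500
eq1−eq2 → [20.0000  20.0000]·P = 250.0000
eq1−eq3 → [20.0000  0.0000]·P = 130.0000
eq1−eq4 → [10.0000  20.0000]·P = 185.0000
2×2 solve → P = (6.5000, 6.0000)
check cable 4: ‖A_4−P‖² = 38.2500 ≈ L_4² = 38.2500 ✓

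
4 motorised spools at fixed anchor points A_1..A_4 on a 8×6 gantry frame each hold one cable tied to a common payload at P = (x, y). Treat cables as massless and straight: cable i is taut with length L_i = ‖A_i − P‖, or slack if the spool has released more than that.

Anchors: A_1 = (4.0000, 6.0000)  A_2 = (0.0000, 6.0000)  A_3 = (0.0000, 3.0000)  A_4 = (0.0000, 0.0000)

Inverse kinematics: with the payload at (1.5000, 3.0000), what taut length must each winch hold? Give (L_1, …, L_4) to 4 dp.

(3.9051, 3.3541, 1.5000, 3.3541)

L_1: Δ = A_1−P = (2.5000, 3.0000) → ‖Δ‖ = √15.2500 = 3.9051
L_2: Δ = A_2−P = (-1.5000, 3.0000) → ‖Δ‖ = √11.2500 = 3.3541
L_3: Δ = A_3−P = (-1.5000, 0.0000) → ‖Δ‖ = √2.2500 = 1.5000
L_4: Δ = A_4−P = (-1.5000, -3.0000) → ‖Δ‖ = √11.2500 = 3.3541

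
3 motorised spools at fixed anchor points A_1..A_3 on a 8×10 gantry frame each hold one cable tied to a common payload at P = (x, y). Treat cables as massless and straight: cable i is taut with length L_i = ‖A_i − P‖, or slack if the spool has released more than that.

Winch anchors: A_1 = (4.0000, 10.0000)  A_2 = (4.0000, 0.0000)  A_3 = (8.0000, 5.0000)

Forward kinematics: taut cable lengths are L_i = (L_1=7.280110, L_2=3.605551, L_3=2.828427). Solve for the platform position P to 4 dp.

circle eqns → linear via eq_j − eq_1; set k_j = A_j·A_j − L_j²
k_1 = 16.0000+100.0000−53.0000 = 63.0000
0.0000·x + 20.0000·y = k_1−k_2 = 60.0000
-8.0000·x + 10.0000·y = k_1−k_3 = -18.0000
solve first two rows → x=6.0000, y=3.0000

(6.0000, 3.0000)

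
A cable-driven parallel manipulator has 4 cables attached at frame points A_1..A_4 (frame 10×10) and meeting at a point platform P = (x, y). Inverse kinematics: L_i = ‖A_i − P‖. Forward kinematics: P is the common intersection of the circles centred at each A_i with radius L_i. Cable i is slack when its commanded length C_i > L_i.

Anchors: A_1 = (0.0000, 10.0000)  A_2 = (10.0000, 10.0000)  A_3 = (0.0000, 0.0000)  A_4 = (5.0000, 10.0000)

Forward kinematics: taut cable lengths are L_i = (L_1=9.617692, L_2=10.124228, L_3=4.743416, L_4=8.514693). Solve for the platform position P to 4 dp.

expand ‖A_i−P‖²=L_i² and subtract eq 1 (k_i ≔ ‖A_i‖²−L_i²)
k_1 = 0.0000+100.0000−92.5000 = 7.5000
eq1−eq2 → [-20.0000  0.0000]·P = -90.0000
eq1−eq3 → [0.0000  20.0000]·P = 30.0000
eq1−eq4 → [-10.0000  0.0000]·P = -45.0000
2×2 solve → P = (4.5000, 1.5000)
check cable 4: ‖A_4−P‖² = 72.5000 ≈ L_4² = 72.5000 ✓

(4.5000, 1.5000)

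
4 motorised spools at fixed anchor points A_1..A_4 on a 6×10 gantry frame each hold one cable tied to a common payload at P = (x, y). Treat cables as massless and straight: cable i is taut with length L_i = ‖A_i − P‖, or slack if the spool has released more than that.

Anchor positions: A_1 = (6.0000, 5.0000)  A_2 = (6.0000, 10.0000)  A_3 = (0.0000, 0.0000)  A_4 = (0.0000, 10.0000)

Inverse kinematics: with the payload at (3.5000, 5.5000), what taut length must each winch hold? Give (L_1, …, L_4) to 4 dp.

(2.5495, 5.1478, 6.5192, 5.7009)

cable 1: Δx=2.5000, Δy=-0.5000; L_1 = √(Δx²+Δy²) = 2.5495
cable 2: Δx=2.5000, Δy=4.5000; L_2 = √(Δx²+Δy²) = 5.1478
cable 3: Δx=-3.5000, Δy=-5.5000; L_3 = √(Δx²+Δy²) = 6.5192
cable 4: Δx=-3.5000, Δy=4.5000; L_4 = √(Δx²+Δy²) = 5.7009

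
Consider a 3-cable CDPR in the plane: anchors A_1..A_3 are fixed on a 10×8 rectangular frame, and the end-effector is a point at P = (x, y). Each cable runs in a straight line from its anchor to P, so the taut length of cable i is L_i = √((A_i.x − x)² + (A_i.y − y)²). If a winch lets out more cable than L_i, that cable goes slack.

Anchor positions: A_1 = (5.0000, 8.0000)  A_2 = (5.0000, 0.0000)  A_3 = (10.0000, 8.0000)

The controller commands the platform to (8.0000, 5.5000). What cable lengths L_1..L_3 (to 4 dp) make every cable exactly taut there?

L_1 = √((5.0000−8.0000)² + (8.0000−5.5000)²) = 3.9051
L_2 = √((5.0000−8.0000)² + (0.0000−5.5000)²) = 6.2650
L_3 = √((10.0000−8.0000)² + (8.0000−5.5000)²) = 3.2016

(3.9051, 6.2650, 3.2016)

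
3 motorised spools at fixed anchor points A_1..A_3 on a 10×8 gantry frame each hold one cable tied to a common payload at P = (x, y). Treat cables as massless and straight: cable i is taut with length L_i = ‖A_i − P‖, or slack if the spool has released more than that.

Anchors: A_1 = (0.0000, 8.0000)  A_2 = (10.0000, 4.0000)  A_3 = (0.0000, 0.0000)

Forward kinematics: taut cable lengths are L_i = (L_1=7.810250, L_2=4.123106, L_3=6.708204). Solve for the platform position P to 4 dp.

(6.0000, 3.0000)

circle eqns → linear via eq_j − eq_1; set q_j = A_j·A_j − L_j²
q_1 = 0.0000+64.0000−61.0000 = 3.0000
-20.0000·x + 8.0000·y = q_1−q_2 = -96.0000
0.0000·x + 16.0000·y = q_1−q_3 = 48.0000
solve first two rows → x=6.0000, y=3.0000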